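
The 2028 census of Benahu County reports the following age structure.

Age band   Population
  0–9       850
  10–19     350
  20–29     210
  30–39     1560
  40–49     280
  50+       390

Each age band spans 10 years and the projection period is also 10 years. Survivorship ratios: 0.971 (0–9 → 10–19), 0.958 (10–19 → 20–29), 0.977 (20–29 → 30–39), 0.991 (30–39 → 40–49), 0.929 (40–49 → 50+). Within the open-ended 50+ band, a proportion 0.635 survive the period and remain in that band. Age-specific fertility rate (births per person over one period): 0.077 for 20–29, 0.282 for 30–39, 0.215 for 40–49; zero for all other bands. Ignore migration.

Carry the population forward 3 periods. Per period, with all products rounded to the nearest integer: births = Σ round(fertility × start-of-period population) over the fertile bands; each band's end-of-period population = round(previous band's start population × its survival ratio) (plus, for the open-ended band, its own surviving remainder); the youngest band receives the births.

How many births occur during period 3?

Numbering the bands 1..6 from youngest to oldest:
— Period 1 —
Births: 210 × 0.077 = 16, 1560 × 0.282 = 440, 280 × 0.215 = 60 — total 516
Band 2: 850 × 0.971 = 825
Band 3: 350 × 0.958 = 335
Band 4: 210 × 0.977 = 205
Band 5: 1560 × 0.991 = 1546
Band 6: 280 × 0.929 + 390 × 0.635 = 260 + 248 = 508
End of period: [516, 825, 335, 205, 1546, 508]
— Period 2 —
Births: 335 × 0.077 = 26, 205 × 0.282 = 58, 1546 × 0.215 = 332 — total 416
Band 2: 516 × 0.971 = 501
Band 3: 825 × 0.958 = 790
Band 4: 335 × 0.977 = 327
Band 5: 205 × 0.991 = 203
Band 6: 1546 × 0.929 + 508 × 0.635 = 1436 + 323 = 1759
End of period: [416, 501, 790, 327, 203, 1759]
— Period 3 —
Births: 790 × 0.077 = 61, 327 × 0.282 = 92, 203 × 0.215 = 44 — total 197
Band 2: 416 × 0.971 = 404
Band 3: 501 × 0.958 = 480
Band 4: 790 × 0.977 = 772
Band 5: 327 × 0.991 = 324
Band 6: 203 × 0.929 + 1759 × 0.635 = 189 + 1117 = 1306
End of period: [197, 404, 480, 772, 324, 1306]

197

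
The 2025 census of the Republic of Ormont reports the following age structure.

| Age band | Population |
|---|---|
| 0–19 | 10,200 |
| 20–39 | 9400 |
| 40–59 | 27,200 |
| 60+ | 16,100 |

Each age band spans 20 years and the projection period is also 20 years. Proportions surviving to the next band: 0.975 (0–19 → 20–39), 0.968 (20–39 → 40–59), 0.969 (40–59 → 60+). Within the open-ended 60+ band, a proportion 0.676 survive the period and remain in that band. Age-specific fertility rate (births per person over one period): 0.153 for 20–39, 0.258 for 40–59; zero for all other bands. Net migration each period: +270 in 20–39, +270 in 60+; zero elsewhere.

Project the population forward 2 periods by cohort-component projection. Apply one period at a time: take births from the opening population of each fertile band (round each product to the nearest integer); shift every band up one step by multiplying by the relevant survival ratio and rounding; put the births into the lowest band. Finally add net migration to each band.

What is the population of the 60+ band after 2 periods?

Numbering the bands 1..4 from youngest to oldest:
[period 1]
Births: 9400 × 0.153 = 1438  |  27200 × 0.258 = 7018 ⇒ total 8456
Band 2: 10200 × 0.975 = 9945
Band 3: 9400 × 0.968 = 9099
Band 4: 27200 × 0.969 + 16100 × 0.676 = 26357 + 10884 = 37241
Net migration: Band 2 + 270 → 10215; Band 4 + 270 → 37511
End of period: [8456, 10215, 9099, 37511]
[period 2]
Births: 10215 × 0.153 = 1563  |  9099 × 0.258 = 2348 ⇒ total 3911
Band 2: 8456 × 0.975 = 8245
Band 3: 10215 × 0.968 = 9888
Band 4: 9099 × 0.969 + 37511 × 0.676 = 8817 + 25357 = 34174
Net migration: Band 2 + 270 → 8515; Band 4 + 270 → 34444
End of period: [3911, 8515, 9888, 34444]

34444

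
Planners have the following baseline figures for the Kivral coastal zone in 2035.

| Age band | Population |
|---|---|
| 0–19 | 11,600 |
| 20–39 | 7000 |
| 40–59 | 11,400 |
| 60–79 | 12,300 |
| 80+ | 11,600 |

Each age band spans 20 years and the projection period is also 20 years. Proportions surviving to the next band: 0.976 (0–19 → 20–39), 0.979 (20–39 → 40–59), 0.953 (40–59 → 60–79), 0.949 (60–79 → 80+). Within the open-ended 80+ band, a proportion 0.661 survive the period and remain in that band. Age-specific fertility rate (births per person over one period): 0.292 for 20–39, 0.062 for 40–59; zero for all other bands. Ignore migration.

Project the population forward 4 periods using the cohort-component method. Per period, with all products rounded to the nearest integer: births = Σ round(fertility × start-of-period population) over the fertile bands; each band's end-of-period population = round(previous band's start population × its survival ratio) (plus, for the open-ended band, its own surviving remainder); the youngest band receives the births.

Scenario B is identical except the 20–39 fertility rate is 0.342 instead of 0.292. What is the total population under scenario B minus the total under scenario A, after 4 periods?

Numbering the groups 1..5 from youngest to oldest:
Period 1.
Births: 7000 × 0.292 = 2044 ; 11400 × 0.062 = 707 ⇒ total 2751
Group 2: 11600 × 0.976 = 11322
Group 3: 7000 × 0.979 = 6853
Group 4: 11400 × 0.953 = 10864
Group 5: 12300 × 0.949 + 11600 × 0.661 = 11673 + 7668 = 19341
Population now: 0–19=2751, 20–39=11322, 40–59=6853, 60–79=10864, 80+=19341
Period 2.
Births: 11322 × 0.292 = 3306 ; 6853 × 0.062 = 425 ⇒ total 3731
Group 2: 2751 × 0.976 = 2685
Group 3: 11322 × 0.979 = 11084
Group 4: 6853 × 0.953 = 6531
Group 5: 10864 × 0.949 + 19341 × 0.661 = 10310 + 12784 = 23094
Population now: 0–19=3731, 20–39=2685, 40–59=11084, 60–79=6531, 80+=23094
Period 3.
Births: 2685 × 0.292 = 784 ; 11084 × 0.062 = 687 ⇒ total 1471
Group 2: 3731 × 0.976 = 3641
Group 3: 2685 × 0.979 = 2629
Group 4: 11084 × 0.953 = 10563
Group 5: 6531 × 0.949 + 23094 × 0.661 = 6198 + 15265 = 21463
Population now: 0–19=1471, 20–39=3641, 40–59=2629, 60–79=10563, 80+=21463
Period 4.
Births: 3641 × 0.292 = 1063 ; 2629 × 0.062 = 163 ⇒ total 1226
Group 2: 1471 × 0.976 = 1436
Group 3: 3641 × 0.979 = 3565
Group 4: 2629 × 0.953 = 2505
Group 5: 10563 × 0.949 + 21463 × 0.661 = 10024 + 14187 = 24211
Population now: 0–19=1226, 20–39=1436, 40–59=3565, 60–79=2505, 80+=24211
Scenario A total after 4 periods: 32943
Scenario B projection —
Period 1.
Births: 7000 × 0.342 = 2394 ; 11400 × 0.062 = 707 ⇒ total 3101
Group 2: 11600 × 0.976 = 11322
Group 3: 7000 × 0.979 = 6853
Group 4: 11400 × 0.953 = 10864
Group 5: 12300 × 0.949 + 11600 × 0.661 = 11673 + 7668 = 19341
Population now: 0–19=3101, 20–39=11322, 40–59=6853, 60–79=10864, 80+=19341
Period 2.
Births: 11322 × 0.342 = 3872 ; 6853 × 0.062 = 425 ⇒ total 4297
Group 2: 3101 × 0.976 = 3027
Group 3: 11322 × 0.979 = 11084
Group 4: 6853 × 0.953 = 6531
Group 5: 10864 × 0.949 + 19341 × 0.661 = 10310 + 12784 = 23094
Population now: 0–19=4297, 20–39=3027, 40–59=11084, 60–79=6531, 80+=23094
Period 3.
Births: 3027 × 0.342 = 1035 ; 11084 × 0.062 = 687 ⇒ total 1722
Group 2: 4297 × 0.976 = 4194
Group 3: 3027 × 0.979 = 2963
Group 4: 11084 × 0.953 = 10563
Group 5: 6531 × 0.949 + 23094 × 0.661 = 6198 + 15265 = 21463
Population now: 0–19=1722, 20–39=4194, 40–59=2963, 60–79=10563, 80+=21463
Period 4.
Births: 4194 × 0.342 = 1434 ; 2963 × 0.062 = 184 ⇒ total 1618
Group 2: 1722 × 0.976 = 1681
Group 3: 4194 × 0.979 = 4106
Group 4: 2963 × 0.953 = 2824
Group 5: 10563 × 0.949 + 21463 × 0.661 = 10024 + 14187 = 24211
Population now: 0–19=1618, 20–39=1681, 40–59=4106, 60–79=2824, 80+=24211
Scenario B total after 4 periods: 34440
Difference B − A = 34440 − 32943 = 1497

1497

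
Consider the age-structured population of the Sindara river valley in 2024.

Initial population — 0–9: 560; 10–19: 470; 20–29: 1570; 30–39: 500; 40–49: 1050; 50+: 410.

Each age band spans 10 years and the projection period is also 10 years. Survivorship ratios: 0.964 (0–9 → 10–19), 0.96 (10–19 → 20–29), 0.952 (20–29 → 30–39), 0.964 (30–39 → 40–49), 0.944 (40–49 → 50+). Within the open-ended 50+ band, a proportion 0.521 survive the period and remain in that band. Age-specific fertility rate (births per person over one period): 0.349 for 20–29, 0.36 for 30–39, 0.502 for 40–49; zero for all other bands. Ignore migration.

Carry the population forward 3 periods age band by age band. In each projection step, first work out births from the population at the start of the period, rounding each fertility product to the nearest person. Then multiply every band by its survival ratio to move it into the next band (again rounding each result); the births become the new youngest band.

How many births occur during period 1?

Period 1.
Births: 1570 * 0.349 = 548 ; 500 * 0.36 = 180 ; 1050 * 0.502 = 527 → 1255
10–19: 560 * 0.964 = 540
20–29: 470 * 0.96 = 451
30–39: 1570 * 0.952 = 1495
40–49: 500 * 0.964 = 482
50+: 1050 * 0.944 + 410 * 0.521 = 991 + 214 = 1205
→ [1255, 540, 451, 1495, 482, 1205]

1255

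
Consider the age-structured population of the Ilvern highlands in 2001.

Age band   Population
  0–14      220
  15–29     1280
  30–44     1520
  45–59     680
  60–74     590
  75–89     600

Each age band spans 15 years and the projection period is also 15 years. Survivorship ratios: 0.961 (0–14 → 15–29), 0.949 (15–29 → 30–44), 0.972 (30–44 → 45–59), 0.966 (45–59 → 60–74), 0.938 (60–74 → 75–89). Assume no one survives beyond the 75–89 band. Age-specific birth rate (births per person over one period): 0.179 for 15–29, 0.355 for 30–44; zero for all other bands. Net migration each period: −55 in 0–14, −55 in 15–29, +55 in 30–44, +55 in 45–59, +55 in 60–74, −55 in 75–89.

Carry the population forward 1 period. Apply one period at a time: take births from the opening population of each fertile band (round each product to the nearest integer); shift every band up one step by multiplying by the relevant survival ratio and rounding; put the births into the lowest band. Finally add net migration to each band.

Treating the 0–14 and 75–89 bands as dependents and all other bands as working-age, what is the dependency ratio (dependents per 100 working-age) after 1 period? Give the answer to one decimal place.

33.0

Numbering the groups 1..6 from youngest to oldest:
[period 1]
Births: 1280 × 0.179 = 229  |  1520 × 0.355 = 540 → 769
Group 2: 220 × 0.961 = 211
Group 3: 1280 × 0.949 = 1215
Group 4: 1520 × 0.972 = 1477
Group 5: 680 × 0.966 = 657
Group 6: 590 × 0.938 = 553
Net migration: Group 1 − 55 → 714; Group 2 − 55 → 156; Group 3 + 55 → 1270; Group 4 + 55 → 1532; Group 5 + 55 → 712; Group 6 − 55 → 498
→ [714, 156, 1270, 1532, 712, 498]
Dependents (band 0–14 + band 75–89) = 714 + 498 = 1212; working-age = 3670; ratio = 1212/3670 × 100 = 33.0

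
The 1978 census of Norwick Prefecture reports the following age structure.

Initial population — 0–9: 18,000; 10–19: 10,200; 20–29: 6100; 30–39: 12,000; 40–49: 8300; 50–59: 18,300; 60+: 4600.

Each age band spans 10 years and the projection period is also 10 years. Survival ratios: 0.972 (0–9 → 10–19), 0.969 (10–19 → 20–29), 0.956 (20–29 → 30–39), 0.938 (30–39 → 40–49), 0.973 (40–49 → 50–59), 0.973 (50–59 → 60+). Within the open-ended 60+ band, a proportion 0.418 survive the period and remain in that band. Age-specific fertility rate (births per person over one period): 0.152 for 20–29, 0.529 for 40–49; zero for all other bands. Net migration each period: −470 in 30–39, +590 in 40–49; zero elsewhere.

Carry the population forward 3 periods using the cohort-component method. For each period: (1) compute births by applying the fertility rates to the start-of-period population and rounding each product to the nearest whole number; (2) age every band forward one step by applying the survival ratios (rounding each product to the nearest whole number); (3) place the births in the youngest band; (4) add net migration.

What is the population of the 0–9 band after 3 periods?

5550

— Period 1 —
Births: 6100 × 0.152 = 927 ; 8300 × 0.529 = 4391 → total 5318
10–19: 18000 × 0.972 = 17496
20–29: 10200 × 0.969 = 9884
30–39: 6100 × 0.956 = 5832
40–49: 12000 × 0.938 = 11256
50–59: 8300 × 0.973 = 8076
60+: 18300 × 0.973 + 4600 × 0.418 = 17806 + 1923 = 19729
Net migration: 30–39 − 470 → 5362; 40–49 + 590 → 11846
Giving 5318 / 17496 / 9884 / 5362 / 11846 / 8076 / 19729.
— Period 2 —
Births: 9884 × 0.152 = 1502 ; 11846 × 0.529 = 6267 → total 7769
10–19: 5318 × 0.972 = 5169
20–29: 17496 × 0.969 = 16954
30–39: 9884 × 0.956 = 9449
40–49: 5362 × 0.938 = 5030
50–59: 11846 × 0.973 = 11526
60+: 8076 × 0.973 + 19729 × 0.418 = 7858 + 8247 = 16105
Net migration: 30–39 − 470 → 8979; 40–49 + 590 → 5620
Giving 7769 / 5169 / 16954 / 8979 / 5620 / 11526 / 16105.
— Period 3 —
Births: 16954 × 0.152 = 2577 ; 5620 × 0.529 = 2973 → total 5550
10–19: 7769 × 0.972 = 7551
20–29: 5169 × 0.969 = 5009
30–39: 16954 × 0.956 = 16208
40–49: 8979 × 0.938 = 8422
50–59: 5620 × 0.973 = 5468
60+: 11526 × 0.973 + 16105 × 0.418 = 11215 + 6732 = 17947
Net migration: 30–39 − 470 → 15738; 40–49 + 590 → 9012
Giving 5550 / 7551 / 5009 / 15738 / 9012 / 5468 / 17947.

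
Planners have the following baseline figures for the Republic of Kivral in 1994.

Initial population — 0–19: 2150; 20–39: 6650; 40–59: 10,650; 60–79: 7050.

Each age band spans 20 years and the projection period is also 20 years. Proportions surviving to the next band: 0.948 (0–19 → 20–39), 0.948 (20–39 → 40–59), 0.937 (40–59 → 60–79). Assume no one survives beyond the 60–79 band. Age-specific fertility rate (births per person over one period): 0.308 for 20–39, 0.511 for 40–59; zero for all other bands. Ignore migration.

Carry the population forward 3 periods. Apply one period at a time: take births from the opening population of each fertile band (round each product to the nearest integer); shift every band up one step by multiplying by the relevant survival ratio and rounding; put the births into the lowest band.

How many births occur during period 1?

[period 1]
Births: 6650 × 0.308 = 2048  |  10650 × 0.511 = 5442 → total 7490
20–39: 2150 × 0.948 = 2038
40–59: 6650 × 0.948 = 6304
60–79: 10650 × 0.937 = 9979
→ [7490, 2038, 6304, 9979]

7490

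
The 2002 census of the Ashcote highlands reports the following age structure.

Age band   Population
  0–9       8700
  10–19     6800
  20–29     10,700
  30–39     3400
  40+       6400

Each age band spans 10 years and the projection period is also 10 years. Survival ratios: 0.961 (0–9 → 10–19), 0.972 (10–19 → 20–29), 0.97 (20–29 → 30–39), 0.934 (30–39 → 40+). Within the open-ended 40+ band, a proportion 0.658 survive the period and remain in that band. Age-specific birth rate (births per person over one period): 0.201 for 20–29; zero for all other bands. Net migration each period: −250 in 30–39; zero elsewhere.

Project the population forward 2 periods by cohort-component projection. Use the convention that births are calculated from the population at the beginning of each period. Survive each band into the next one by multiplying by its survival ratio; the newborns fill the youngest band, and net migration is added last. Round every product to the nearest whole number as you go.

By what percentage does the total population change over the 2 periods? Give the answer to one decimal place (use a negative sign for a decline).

-11.1

After projecting period 1:
Births: 10700 * 0.201 = 2151
10–19: 8700 * 0.961 = 8361
20–29: 6800 * 0.972 = 6610
30–39: 10700 * 0.97 = 10379
40+: 3400 * 0.934 + 6400 * 0.658 = 3176 + 4211 = 7387
Net migration: 30–39 − 250 → 10129
→ [2151, 8361, 6610, 10129, 7387]
After projecting period 2:
Births: 6610 * 0.201 = 1329
10–19: 2151 * 0.961 = 2067
20–29: 8361 * 0.972 = 8127
30–39: 6610 * 0.97 = 6412
40+: 10129 * 0.934 + 7387 * 0.658 = 9460 + 4861 = 14321
Net migration: 30–39 − 250 → 6162
→ [1329, 2067, 8127, 6162, 14321]
Total: 36000 → 32006; change = -3994; percentage change = -11.1%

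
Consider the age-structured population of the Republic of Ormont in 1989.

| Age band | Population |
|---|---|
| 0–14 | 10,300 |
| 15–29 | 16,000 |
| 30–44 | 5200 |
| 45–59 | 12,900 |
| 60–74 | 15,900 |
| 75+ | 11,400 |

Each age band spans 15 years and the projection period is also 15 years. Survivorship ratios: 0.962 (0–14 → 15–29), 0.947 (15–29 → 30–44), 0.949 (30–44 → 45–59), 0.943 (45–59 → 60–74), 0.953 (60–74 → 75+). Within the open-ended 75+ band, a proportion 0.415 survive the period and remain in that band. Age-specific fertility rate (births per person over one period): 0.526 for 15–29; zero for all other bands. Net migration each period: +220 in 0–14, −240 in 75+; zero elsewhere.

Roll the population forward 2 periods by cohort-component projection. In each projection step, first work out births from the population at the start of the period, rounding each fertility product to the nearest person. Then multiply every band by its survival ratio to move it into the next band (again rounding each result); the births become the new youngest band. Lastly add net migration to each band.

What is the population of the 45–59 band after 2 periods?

14379

[period 1]
Births: 16000 × 0.526 = 8416
15–29: 10300 × 0.962 = 9909
30–44: 16000 × 0.947 = 15152
45–59: 5200 × 0.949 = 4935
60–74: 12900 × 0.943 = 12165
75+: 15900 × 0.953 + 11400 × 0.415 = 15153 + 4731 = 19884
Net migration: 0–14 + 220 → 8636; 75+ − 240 → 19644
Population now: 0–14=8636, 15–29=9909, 30–44=15152, 45–59=4935, 60–74=12165, 75+=19644
[period 2]
Births: 9909 × 0.526 = 5212
15–29: 8636 × 0.962 = 8308
30–44: 9909 × 0.947 = 9384
45–59: 15152 × 0.949 = 14379
60–74: 4935 × 0.943 = 4654
75+: 12165 × 0.953 + 19644 × 0.415 = 11593 + 8152 = 19745
Net migration: 0–14 + 220 → 5432; 75+ − 240 → 19505
Population now: 0–14=5432, 15–29=8308, 30–44=9384, 45–59=14379, 60–74=4654, 75+=19505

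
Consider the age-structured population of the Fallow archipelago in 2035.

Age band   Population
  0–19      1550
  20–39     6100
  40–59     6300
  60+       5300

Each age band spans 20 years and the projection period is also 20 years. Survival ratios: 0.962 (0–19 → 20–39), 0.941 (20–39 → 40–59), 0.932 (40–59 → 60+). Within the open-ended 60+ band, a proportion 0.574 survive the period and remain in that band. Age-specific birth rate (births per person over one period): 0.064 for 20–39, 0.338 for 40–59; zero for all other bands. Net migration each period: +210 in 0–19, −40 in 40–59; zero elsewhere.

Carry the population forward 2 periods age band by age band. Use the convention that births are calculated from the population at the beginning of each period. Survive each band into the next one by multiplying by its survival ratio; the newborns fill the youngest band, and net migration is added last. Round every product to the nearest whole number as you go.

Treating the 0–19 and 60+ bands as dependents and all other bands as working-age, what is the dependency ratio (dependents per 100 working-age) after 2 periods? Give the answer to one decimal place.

Call the bands 1 to 4, youngest first.
[period 1]
Births: 6100 × 0.064 = 390  |  6300 × 0.338 = 2129 → total 2519
Band 2: 1550 × 0.962 = 1491
Band 3: 6100 × 0.941 = 5740
Band 4: 6300 × 0.932 + 5300 × 0.574 = 5872 + 3042 = 8914
Net migration: Band 1 + 210 → 2729; Band 3 − 40 → 5700
Population now: 0–19=2729, 20–39=1491, 40–59=5700, 60+=8914
[period 2]
Births: 1491 × 0.064 = 95  |  5700 × 0.338 = 1927 → total 2022
Band 2: 2729 × 0.962 = 2625
Band 3: 1491 × 0.941 = 1403
Band 4: 5700 × 0.932 + 8914 × 0.574 = 5312 + 5117 = 10429
Net migration: Band 1 + 210 → 2232; Band 3 − 40 → 1363
Population now: 0–19=2232, 20–39=2625, 40–59=1363, 60+=10429
Dependents (band 0–19 + band 60+) = 2232 + 10429 = 12661; working-age = 3988; ratio = 12661/3988 × 100 = 317.5

317.5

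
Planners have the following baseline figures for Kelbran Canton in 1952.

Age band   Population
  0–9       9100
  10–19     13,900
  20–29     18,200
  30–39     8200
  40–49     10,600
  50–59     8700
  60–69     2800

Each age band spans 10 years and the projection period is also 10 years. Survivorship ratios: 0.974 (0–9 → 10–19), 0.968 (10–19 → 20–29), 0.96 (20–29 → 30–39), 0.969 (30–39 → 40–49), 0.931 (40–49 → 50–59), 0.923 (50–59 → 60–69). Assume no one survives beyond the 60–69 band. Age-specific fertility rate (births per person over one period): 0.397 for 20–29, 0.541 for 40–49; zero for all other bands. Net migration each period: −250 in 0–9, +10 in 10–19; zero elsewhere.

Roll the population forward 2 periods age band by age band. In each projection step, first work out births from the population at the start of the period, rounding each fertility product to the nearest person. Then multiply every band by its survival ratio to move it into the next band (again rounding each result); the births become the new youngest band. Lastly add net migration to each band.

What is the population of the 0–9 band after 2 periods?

[period 1]
Births: 18200 * 0.397 = 7225, 10600 * 0.541 = 5735 ⇒ total 12960
10–19: 9100 * 0.974 = 8863
20–29: 13900 * 0.968 = 13455
30–39: 18200 * 0.96 = 17472
40–49: 8200 * 0.969 = 7946
50–59: 10600 * 0.931 = 9869
60–69: 8700 * 0.923 = 8030
Net migration: 0–9 − 250 → 12710; 10–19 + 10 → 8873
Giving 12710 / 8873 / 13455 / 17472 / 7946 / 9869 / 8030.
[period 2]
Births: 13455 * 0.397 = 5342, 7946 * 0.541 = 4299 ⇒ total 9641
10–19: 12710 * 0.974 = 12380
20–29: 8873 * 0.968 = 8589
30–39: 13455 * 0.96 = 12917
40–49: 17472 * 0.969 = 16930
50–59: 7946 * 0.931 = 7398
60–69: 9869 * 0.923 = 9109
Net migration: 0–9 − 250 → 9391; 10–19 + 10 → 12390
Giving 9391 / 12390 / 8589 / 12917 / 16930 / 7398 / 9109.

9391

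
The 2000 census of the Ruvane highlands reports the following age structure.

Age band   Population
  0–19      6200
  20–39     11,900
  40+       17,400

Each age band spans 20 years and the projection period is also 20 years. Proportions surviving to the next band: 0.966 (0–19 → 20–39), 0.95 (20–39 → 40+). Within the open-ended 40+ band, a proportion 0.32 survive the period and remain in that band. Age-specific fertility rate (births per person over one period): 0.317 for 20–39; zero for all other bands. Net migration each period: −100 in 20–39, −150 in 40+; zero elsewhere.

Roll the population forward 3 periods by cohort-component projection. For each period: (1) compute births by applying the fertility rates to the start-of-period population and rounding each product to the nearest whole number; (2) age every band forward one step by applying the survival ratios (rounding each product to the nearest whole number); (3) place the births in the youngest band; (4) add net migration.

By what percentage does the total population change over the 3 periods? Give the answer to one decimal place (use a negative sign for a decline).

Call the groups 1 to 3, youngest first.
— Period 1 —
Births: 11900 * 0.317 = 3772
Group 2: 6200 * 0.966 = 5989
Group 3: 11900 * 0.95 + 17400 * 0.32 = 11305 + 5568 = 16873
Net migration: Group 2 − 100 → 5889; Group 3 − 150 → 16723
Giving 3772 / 5889 / 16723.
— Period 2 —
Births: 5889 * 0.317 = 1867
Group 2: 3772 * 0.966 = 3644
Group 3: 5889 * 0.95 + 16723 * 0.32 = 5595 + 5351 = 10946
Net migration: Group 2 − 100 → 3544; Group 3 − 150 → 10796
Giving 1867 / 3544 / 10796.
— Period 3 —
Births: 3544 * 0.317 = 1123
Group 2: 1867 * 0.966 = 1804
Group 3: 3544 * 0.95 + 10796 * 0.32 = 3367 + 3455 = 6822
Net migration: Group 2 − 100 → 1704; Group 3 − 150 → 6672
Giving 1123 / 1704 / 6672.
Total: 35500 → 9499; change = -26001; percentage change = -73.2%

-73.2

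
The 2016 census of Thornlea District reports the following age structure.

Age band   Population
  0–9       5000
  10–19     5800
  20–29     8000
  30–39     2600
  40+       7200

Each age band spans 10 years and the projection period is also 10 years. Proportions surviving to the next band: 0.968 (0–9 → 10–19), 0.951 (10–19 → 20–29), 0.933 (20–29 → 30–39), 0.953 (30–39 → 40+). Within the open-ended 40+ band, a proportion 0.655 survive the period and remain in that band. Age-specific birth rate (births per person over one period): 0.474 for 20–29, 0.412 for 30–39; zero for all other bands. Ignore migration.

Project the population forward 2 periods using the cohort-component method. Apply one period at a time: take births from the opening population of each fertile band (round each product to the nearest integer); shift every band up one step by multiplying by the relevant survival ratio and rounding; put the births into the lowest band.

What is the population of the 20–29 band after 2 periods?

4603

Let band 1 be 0–9 through band 5 = 40+.
[period 1]
Births: 8000 × 0.474 = 3792 ; 2600 × 0.412 = 1071 → 4863
Band 2: 5000 × 0.968 = 4840
Band 3: 5800 × 0.951 = 5516
Band 4: 8000 × 0.933 = 7464
Band 5: 2600 × 0.953 + 7200 × 0.655 = 2478 + 4716 = 7194
→ [4863, 4840, 5516, 7464, 7194]
[period 2]
Births: 5516 × 0.474 = 2615 ; 7464 × 0.412 = 3075 → 5690
Band 2: 4863 × 0.968 = 4707
Band 3: 4840 × 0.951 = 4603
Band 4: 5516 × 0.933 = 5146
Band 5: 7464 × 0.953 + 7194 × 0.655 = 7113 + 4712 = 11825
→ [5690, 4707, 4603, 5146, 11825]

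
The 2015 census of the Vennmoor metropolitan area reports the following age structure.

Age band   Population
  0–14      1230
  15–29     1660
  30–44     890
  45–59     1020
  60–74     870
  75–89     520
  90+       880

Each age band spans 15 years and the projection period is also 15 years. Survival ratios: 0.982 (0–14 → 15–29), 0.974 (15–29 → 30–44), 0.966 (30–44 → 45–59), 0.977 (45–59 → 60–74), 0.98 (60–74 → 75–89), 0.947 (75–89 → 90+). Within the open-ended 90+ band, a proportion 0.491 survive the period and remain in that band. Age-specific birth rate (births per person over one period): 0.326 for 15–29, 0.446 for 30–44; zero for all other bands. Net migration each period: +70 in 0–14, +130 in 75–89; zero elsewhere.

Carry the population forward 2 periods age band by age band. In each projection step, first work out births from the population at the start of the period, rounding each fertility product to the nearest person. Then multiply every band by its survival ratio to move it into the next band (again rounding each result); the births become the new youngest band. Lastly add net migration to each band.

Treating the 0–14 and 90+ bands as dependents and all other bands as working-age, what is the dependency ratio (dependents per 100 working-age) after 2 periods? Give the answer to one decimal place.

Period 1:
Births: 1660 * 0.326 = 541, 890 * 0.446 = 397 ⇒ total 938
15–29: 1230 * 0.982 = 1208
30–44: 1660 * 0.974 = 1617
45–59: 890 * 0.966 = 860
60–74: 1020 * 0.977 = 997
75–89: 870 * 0.98 = 853
90+: 520 * 0.947 + 880 * 0.491 = 492 + 432 = 924
Net migration: 0–14 + 70 → 1008; 75–89 + 130 → 983
→ [1008, 1208, 1617, 860, 997, 983, 924]
Period 2:
Births: 1208 * 0.326 = 394, 1617 * 0.446 = 721 ⇒ total 1115
15–29: 1008 * 0.982 = 990
30–44: 1208 * 0.974 = 1177
45–59: 1617 * 0.966 = 1562
60–74: 860 * 0.977 = 840
75–89: 997 * 0.98 = 977
90+: 983 * 0.947 + 924 * 0.491 = 931 + 454 = 1385
Net migration: 0–14 + 70 → 1185; 75–89 + 130 → 1107
→ [1185, 990, 1177, 1562, 840, 1107, 1385]
Dependents (band 0–14 + band 90+) = 1185 + 1385 = 2570; working-age = 5676; ratio = 2570/5676 × 100 = 45.3

45.3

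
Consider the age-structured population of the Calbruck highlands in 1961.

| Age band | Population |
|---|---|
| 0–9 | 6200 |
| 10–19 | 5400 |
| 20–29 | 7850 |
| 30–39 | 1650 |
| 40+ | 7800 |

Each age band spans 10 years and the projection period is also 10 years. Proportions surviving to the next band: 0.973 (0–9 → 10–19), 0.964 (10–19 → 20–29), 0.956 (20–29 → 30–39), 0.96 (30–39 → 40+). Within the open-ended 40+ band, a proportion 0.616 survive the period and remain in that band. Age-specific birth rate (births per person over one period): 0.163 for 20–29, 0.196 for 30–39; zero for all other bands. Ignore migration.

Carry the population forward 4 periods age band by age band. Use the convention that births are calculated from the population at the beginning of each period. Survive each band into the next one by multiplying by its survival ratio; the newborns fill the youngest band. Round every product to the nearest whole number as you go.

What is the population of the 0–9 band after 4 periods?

Period 1:
Births: 7850 × 0.163 = 1280, 1650 × 0.196 = 323 ⇒ total 1603
10–19: 6200 × 0.973 = 6033
20–29: 5400 × 0.964 = 5206
30–39: 7850 × 0.956 = 7505
40+: 1650 × 0.96 + 7800 × 0.616 = 1584 + 4805 = 6389
End of period: [1603, 6033, 5206, 7505, 6389]
Period 2:
Births: 5206 × 0.163 = 849, 7505 × 0.196 = 1471 ⇒ total 2320
10–19: 1603 × 0.973 = 1560
20–29: 6033 × 0.964 = 5816
30–39: 5206 × 0.956 = 4977
40+: 7505 × 0.96 + 6389 × 0.616 = 7205 + 3936 = 11141
End of period: [2320, 1560, 5816, 4977, 11141]
Period 3:
Births: 5816 × 0.163 = 948, 4977 × 0.196 = 975 ⇒ total 1923
10–19: 2320 × 0.973 = 2257
20–29: 1560 × 0.964 = 1504
30–39: 5816 × 0.956 = 5560
40+: 4977 × 0.96 + 11141 × 0.616 = 4778 + 6863 = 11641
End of period: [1923, 2257, 1504, 5560, 11641]
Period 4:
Births: 1504 × 0.163 = 245, 5560 × 0.196 = 1090 ⇒ total 1335
10–19: 1923 × 0.973 = 1871
20–29: 2257 × 0.964 = 2176
30–39: 1504 × 0.956 = 1438
40+: 5560 × 0.96 + 11641 × 0.616 = 5338 + 7171 = 12509
End of period: [1335, 1871, 2176, 1438, 12509]

1335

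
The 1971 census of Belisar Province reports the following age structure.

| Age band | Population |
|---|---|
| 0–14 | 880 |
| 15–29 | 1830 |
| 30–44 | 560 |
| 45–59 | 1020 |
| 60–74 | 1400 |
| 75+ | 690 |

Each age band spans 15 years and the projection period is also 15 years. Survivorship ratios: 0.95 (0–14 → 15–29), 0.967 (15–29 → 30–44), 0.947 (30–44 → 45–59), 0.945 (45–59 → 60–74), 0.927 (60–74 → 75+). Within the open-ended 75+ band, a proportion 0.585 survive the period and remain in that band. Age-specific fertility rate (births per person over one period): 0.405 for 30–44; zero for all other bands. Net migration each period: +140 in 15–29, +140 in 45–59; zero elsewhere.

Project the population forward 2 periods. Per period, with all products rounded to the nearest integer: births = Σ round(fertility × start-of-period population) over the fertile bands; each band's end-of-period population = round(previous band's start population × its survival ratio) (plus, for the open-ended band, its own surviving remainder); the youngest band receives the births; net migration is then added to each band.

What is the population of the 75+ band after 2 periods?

Call the groups 1 to 6, youngest first.
Period 1:
Births: 560 × 0.405 = 227
Group 2: 880 × 0.95 = 836
Group 3: 1830 × 0.967 = 1770
Group 4: 560 × 0.947 = 530
Group 5: 1020 × 0.945 = 964
Group 6: 1400 × 0.927 + 690 × 0.585 = 1298 + 404 = 1702
Net migration: Group 2 + 140 → 976; Group 4 + 140 → 670
Giving 227 / 976 / 1770 / 670 / 964 / 1702.
Period 2:
Births: 1770 × 0.405 = 717
Group 2: 227 × 0.95 = 216
Group 3: 976 × 0.967 = 944
Group 4: 1770 × 0.947 = 1676
Group 5: 670 × 0.945 = 633
Group 6: 964 × 0.927 + 1702 × 0.585 = 894 + 996 = 1890
Net migration: Group 2 + 140 → 356; Group 4 + 140 → 1816
Giving 717 / 356 / 944 / 1816 / 633 / 1890.

1890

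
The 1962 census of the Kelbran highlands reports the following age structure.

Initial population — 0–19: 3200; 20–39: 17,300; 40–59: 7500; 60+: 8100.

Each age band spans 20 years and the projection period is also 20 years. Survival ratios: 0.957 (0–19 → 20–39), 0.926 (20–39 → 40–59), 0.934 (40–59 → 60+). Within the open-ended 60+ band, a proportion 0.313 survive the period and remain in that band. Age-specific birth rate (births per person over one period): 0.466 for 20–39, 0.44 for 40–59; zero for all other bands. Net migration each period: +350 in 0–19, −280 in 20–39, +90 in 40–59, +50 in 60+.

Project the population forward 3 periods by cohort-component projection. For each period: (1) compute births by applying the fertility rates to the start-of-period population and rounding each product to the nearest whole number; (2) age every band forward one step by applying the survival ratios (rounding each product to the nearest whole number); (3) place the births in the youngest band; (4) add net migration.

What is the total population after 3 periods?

Let group 1 be 0–19 through group 4 = 60+.
Period 1:
Births: 17300 * 0.466 = 8062, 7500 * 0.44 = 3300 ⇒ total 11362
Group 2: 3200 * 0.957 = 3062
Group 3: 17300 * 0.926 = 16020
Group 4: 7500 * 0.934 + 8100 * 0.313 = 7005 + 2535 = 9540
Net migration: Group 1 + 350 → 11712; Group 2 − 280 → 2782; Group 3 + 90 → 16110; Group 4 + 50 → 9590
Population now: 0–19=11712, 20–39=2782, 40–59=16110, 60+=9590
Period 2:
Births: 2782 * 0.466 = 1296, 16110 * 0.44 = 7088 ⇒ total 8384
Group 2: 11712 * 0.957 = 11208
Group 3: 2782 * 0.926 = 2576
Group 4: 16110 * 0.934 + 9590 * 0.313 = 15047 + 3002 = 18049
Net migration: Group 1 + 350 → 8734; Group 2 − 280 → 10928; Group 3 + 90 → 2666; Group 4 + 50 → 18099
Population now: 0–19=8734, 20–39=10928, 40–59=2666, 60+=18099
Period 3:
Births: 10928 * 0.466 = 5092, 2666 * 0.44 = 1173 ⇒ total 6265
Group 2: 8734 * 0.957 = 8358
Group 3: 10928 * 0.926 = 10119
Group 4: 2666 * 0.934 + 18099 * 0.313 = 2490 + 5665 = 8155
Net migration: Group 1 + 350 → 6615; Group 2 − 280 → 8078; Group 3 + 90 → 10209; Group 4 + 50 → 8205
Population now: 0–19=6615, 20–39=8078, 40–59=10209, 60+=8205
Total after period 3: 6615 + 8078 + 10209 + 8205 = 33107

33107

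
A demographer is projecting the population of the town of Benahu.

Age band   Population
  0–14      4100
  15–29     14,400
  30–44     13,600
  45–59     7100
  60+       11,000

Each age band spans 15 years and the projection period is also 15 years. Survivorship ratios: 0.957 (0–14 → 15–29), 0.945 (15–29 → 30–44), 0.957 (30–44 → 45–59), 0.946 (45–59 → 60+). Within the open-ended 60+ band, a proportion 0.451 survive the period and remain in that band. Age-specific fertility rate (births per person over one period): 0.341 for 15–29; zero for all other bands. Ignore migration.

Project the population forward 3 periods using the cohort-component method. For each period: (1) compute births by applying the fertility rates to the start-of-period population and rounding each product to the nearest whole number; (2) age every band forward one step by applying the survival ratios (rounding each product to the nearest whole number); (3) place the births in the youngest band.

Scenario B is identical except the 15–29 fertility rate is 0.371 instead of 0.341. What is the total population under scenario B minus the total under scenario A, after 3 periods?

[period 1]
Births: 14400 * 0.341 = 4910
15–29: 4100 * 0.957 = 3924
30–44: 14400 * 0.945 = 13608
45–59: 13600 * 0.957 = 13015
60+: 7100 * 0.946 + 11000 * 0.451 = 6717 + 4961 = 11678
Population now: 0–14=4910, 15–29=3924, 30–44=13608, 45–59=13015, 60+=11678
[period 2]
Births: 3924 * 0.341 = 1338
15–29: 4910 * 0.957 = 4699
30–44: 3924 * 0.945 = 3708
45–59: 13608 * 0.957 = 13023
60+: 13015 * 0.946 + 11678 * 0.451 = 12312 + 5267 = 17579
Population now: 0–14=1338, 15–29=4699, 30–44=3708, 45–59=13023, 60+=17579
[period 3]
Births: 4699 * 0.341 = 1602
15–29: 1338 * 0.957 = 1280
30–44: 4699 * 0.945 = 4441
45–59: 3708 * 0.957 = 3549
60+: 13023 * 0.946 + 17579 * 0.451 = 12320 + 7928 = 20248
Population now: 0–14=1602, 15–29=1280, 30–44=4441, 45–59=3549, 60+=20248
Scenario A total after 3 periods: 31120
Scenario B projection —
[period 1]
Births: 14400 * 0.371 = 5342
15–29: 4100 * 0.957 = 3924
30–44: 14400 * 0.945 = 13608
45–59: 13600 * 0.957 = 13015
60+: 7100 * 0.946 + 11000 * 0.451 = 6717 + 4961 = 11678
Population now: 0–14=5342, 15–29=3924, 30–44=13608, 45–59=13015, 60+=11678
[period 2]
Births: 3924 * 0.371 = 1456
15–29: 5342 * 0.957 = 5112
30–44: 3924 * 0.945 = 3708
45–59: 13608 * 0.957 = 13023
60+: 13015 * 0.946 + 11678 * 0.451 = 12312 + 5267 = 17579
Population now: 0–14=1456, 15–29=5112, 30–44=3708, 45–59=13023, 60+=17579
[period 3]
Births: 5112 * 0.371 = 1897
15–29: 1456 * 0.957 = 1393
30–44: 5112 * 0.945 = 4831
45–59: 3708 * 0.957 = 3549
60+: 13023 * 0.946 + 17579 * 0.451 = 12320 + 7928 = 20248
Population now: 0–14=1897, 15–29=1393, 30–44=4831, 45–59=3549, 60+=20248
Scenario B total after 3 periods: 31918
Difference B − A = 31918 − 31120 = 798

798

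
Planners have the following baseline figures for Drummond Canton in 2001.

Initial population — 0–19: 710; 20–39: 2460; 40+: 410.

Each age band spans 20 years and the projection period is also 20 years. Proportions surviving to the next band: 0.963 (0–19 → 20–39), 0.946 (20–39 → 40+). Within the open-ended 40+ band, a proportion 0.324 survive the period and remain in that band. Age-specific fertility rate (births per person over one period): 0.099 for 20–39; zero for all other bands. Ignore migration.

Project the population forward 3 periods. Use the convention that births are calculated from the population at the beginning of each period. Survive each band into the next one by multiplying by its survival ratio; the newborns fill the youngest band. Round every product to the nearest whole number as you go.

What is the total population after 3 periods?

(Groups numbered youngest = 1 to oldest = 3.)
Period 1.
Births: 2460 * 0.099 = 244
Group 2: 710 * 0.963 = 684
Group 3: 2460 * 0.946 + 410 * 0.324 = 2327 + 133 = 2460
Population now: 0–19=244, 20–39=684, 40+=2460
Period 2.
Births: 684 * 0.099 = 68
Group 2: 244 * 0.963 = 235
Group 3: 684 * 0.946 + 2460 * 0.324 = 647 + 797 = 1444
Population now: 0–19=68, 20–39=235, 40+=1444
Period 3.
Births: 235 * 0.099 = 23
Group 2: 68 * 0.963 = 65
Group 3: 235 * 0.946 + 1444 * 0.324 = 222 + 468 = 690
Population now: 0–19=23, 20–39=65, 40+=690
Total after period 3: 23 + 65 + 690 = 778

778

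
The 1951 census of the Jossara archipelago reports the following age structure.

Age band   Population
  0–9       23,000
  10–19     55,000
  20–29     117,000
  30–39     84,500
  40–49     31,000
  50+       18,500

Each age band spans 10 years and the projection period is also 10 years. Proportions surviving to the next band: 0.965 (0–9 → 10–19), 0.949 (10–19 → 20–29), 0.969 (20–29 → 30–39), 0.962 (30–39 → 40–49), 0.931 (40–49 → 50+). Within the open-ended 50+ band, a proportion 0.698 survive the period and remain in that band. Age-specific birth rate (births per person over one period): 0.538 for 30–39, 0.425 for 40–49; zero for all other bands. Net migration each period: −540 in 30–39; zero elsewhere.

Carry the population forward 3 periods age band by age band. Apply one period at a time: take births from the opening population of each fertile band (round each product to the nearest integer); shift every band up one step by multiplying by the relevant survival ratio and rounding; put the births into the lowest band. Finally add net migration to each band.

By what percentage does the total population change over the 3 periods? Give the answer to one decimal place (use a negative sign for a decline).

Call the groups 1 to 6, youngest first.
Period 1:
Births: 84500 × 0.538 = 45461 ; 31000 × 0.425 = 13175 → total 58636
Group 2: 23000 × 0.965 = 22195
Group 3: 55000 × 0.949 = 52195
Group 4: 117000 × 0.969 = 113373
Group 5: 84500 × 0.962 = 81289
Group 6: 31000 × 0.931 + 18500 × 0.698 = 28861 + 12913 = 41774
Net migration: Group 4 − 540 → 112833
→ [58636, 22195, 52195, 112833, 81289, 41774]
Period 2:
Births: 112833 × 0.538 = 60704 ; 81289 × 0.425 = 34548 → total 95252
Group 2: 58636 × 0.965 = 56584
Group 3: 22195 × 0.949 = 21063
Group 4: 52195 × 0.969 = 50577
Group 5: 112833 × 0.962 = 108545
Group 6: 81289 × 0.931 + 41774 × 0.698 = 75680 + 29158 = 104838
Net migration: Group 4 − 540 → 50037
→ [95252, 56584, 21063, 50037, 108545, 104838]
Period 3:
Births: 50037 × 0.538 = 26920 ; 108545 × 0.425 = 46132 → total 73052
Group 2: 95252 × 0.965 = 91918
Group 3: 56584 × 0.949 = 53698
Group 4: 21063 × 0.969 = 20410
Group 5: 50037 × 0.962 = 48136
Group 6: 108545 × 0.931 + 104838 × 0.698 = 101055 + 73177 = 174232
Net migration: Group 4 − 540 → 19870
→ [73052, 91918, 53698, 19870, 48136, 174232]
Total: 329000 → 460906; change = 131906; percentage change = 40.1%

40.1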